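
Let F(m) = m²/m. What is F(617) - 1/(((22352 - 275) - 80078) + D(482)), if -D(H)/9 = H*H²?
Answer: 621861659522/1007879513 ≈ 617.00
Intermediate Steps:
F(m) = m
D(H) = -9*H³ (D(H) = -9*H*H² = -9*H³)
F(617) - 1/(((22352 - 275) - 80078) + D(482)) = 617 - 1/(((22352 - 275) - 80078) - 9*482³) = 617 - 1/((22077 - 80078) - 9*111980168) = 617 - 1/(-58001 - 1007821512) = 617 - 1/(-1007879513) = 617 - 1*(-1/1007879513) = 617 + 1/1007879513 = 621861659522/1007879513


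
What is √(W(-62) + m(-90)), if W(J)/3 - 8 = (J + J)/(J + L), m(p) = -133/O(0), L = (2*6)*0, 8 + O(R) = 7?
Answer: √163 ≈ 12.767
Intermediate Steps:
O(R) = -1 (O(R) = -8 + 7 = -1)
L = 0 (L = 12*0 = 0)
m(p) = 133 (m(p) = -133/(-1) = -133*(-1) = 133)
W(J) = 30 (W(J) = 24 + 3*((J + J)/(J + 0)) = 24 + 3*((2*J)/J) = 24 + 3*2 = 24 + 6 = 30)
√(W(-62) + m(-90)) = √(30 + 133) = √163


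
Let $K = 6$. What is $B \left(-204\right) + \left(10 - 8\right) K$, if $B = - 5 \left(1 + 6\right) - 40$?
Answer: $15312$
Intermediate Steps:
$B = -75$ ($B = \left(-5\right) 7 - 40 = -35 - 40 = -75$)
$B \left(-204\right) + \left(10 - 8\right) K = \left(-75\right) \left(-204\right) + \left(10 - 8\right) 6 = 15300 + 2 \cdot 6 = 15300 + 12 = 15312$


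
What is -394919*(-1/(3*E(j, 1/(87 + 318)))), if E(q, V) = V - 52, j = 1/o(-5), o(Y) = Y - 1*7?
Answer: -53314065/21059 ≈ -2531.7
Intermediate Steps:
o(Y) = -7 + Y (o(Y) = Y - 7 = -7 + Y)
j = -1/12 (j = 1/(-7 - 5) = 1/(-12) = -1/12 ≈ -0.083333)
E(q, V) = -52 + V
-394919*(-1/(3*E(j, 1/(87 + 318)))) = -394919*(-1/(3*(-52 + 1/(87 + 318)))) = -394919*(-1/(3*(-52 + 1/405))) = -394919/((-21059/405*(-3))) = -394919/21059/135 = -394919*135/21059 = -53314065/21059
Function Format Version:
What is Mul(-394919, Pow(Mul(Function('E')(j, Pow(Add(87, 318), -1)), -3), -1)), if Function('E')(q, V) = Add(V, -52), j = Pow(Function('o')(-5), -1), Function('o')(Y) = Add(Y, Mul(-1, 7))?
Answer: Rational(-53314065, 21059) ≈ -2531.7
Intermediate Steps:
Function('o')(Y) = Add(-7, Y) (Function('o')(Y) = Add(Y, -7) = Add(-7, Y))
j = Rational(-1, 12) (j = Pow(Add(-7, -5), -1) = Pow(-12, -1) = Rational(-1, 12) ≈ -0.083333)
Function('E')(q, V) = Add(-52, V)
Mul(-394919, Pow(Mul(Function('E')(j, Pow(Add(87, 318), -1)), -3), -1)) = Mul(-394919, Pow(Mul(Add(-52, Pow(Add(87, 318), -1)), -3), -1)) = Mul(-394919, Pow(Mul(Add(-52, Pow(405, -1)), -3), -1)) = Mul(-394919, Pow(Mul(Add(-52, Rational(1, 405)), -3), -1)) = Mul(-394919, Pow(Mul(Rational(-21059, 405), -3), -1)) = Mul(-394919, Pow(Rational(21059, 135), -1)) = Mul(-394919, Rational(135, 21059)) = Rational(-53314065, 21059)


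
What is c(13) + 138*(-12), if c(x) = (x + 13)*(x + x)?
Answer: -980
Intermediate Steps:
c(x) = 2*x*(13 + x) (c(x) = (13 + x)*(2*x) = 2*x*(13 + x))
c(13) + 138*(-12) = 2*13*(13 + 13) + 138*(-12) = 2*13*26 - 1656 = 676 - 1656 = -980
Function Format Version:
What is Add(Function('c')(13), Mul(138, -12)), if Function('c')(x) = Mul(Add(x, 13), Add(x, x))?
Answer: -980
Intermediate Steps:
Function('c')(x) = Mul(2, x, Add(13, x)) (Function('c')(x) = Mul(Add(13, x), Mul(2, x)) = Mul(2, x, Add(13, x)))
Add(Function('c')(13), Mul(138, -12)) = Add(Mul(2, 13, Add(13, 13)), Mul(138, -12)) = Add(Mul(2, 13, 26), -1656) = Add(676, -1656) = -980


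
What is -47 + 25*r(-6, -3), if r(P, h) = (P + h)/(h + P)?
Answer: -22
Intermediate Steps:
r(P, h) = 1 (r(P, h) = (P + h)/(P + h) = 1)
-47 + 25*r(-6, -3) = -47 + 25*1 = -47 + 25 = -22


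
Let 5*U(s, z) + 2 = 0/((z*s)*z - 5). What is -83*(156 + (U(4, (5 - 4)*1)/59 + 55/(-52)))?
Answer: -197267013/15340 ≈ -12860.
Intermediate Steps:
U(s, z) = -⅖ (U(s, z) = -⅖ + (0/((z*s)*z - 5))/5 = -⅖ + (0/((s*z)*z - 5))/5 = -⅖ + (0/(s*z² - 5))/5 = -⅖ + (0/(-5 + s*z²))/5 = -⅖ + (⅕)*0 = -⅖ + 0 = -⅖)
-83*(156 + (U(4, (5 - 4)*1)/59 + 55/(-52))) = -83*(156 + (-⅖/59 + 55/(-52))) = -83*(156 + (-⅖*1/59 + 55*(-1/52))) = -83*(156 + (-2/295 - 55/52)) = -83*(156 - 16329/15340) = -83*2376711/15340 = -197267013/15340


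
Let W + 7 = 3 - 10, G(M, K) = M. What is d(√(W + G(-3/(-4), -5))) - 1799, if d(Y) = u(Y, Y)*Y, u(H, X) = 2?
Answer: -1799 + I*√53 ≈ -1799.0 + 7.2801*I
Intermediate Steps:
W = -14 (W = -7 + (3 - 10) = -7 - 7 = -14)
d(Y) = 2*Y
d(√(W + G(-3/(-4), -5))) - 1799 = 2*√(-14 - 3/(-4)) - 1799 = 2*√(-14 - 3*(-¼)) - 1799 = 2*√(-14 + ¾) - 1799 = 2*√(-53/4) - 1799 = 2*(I*√53/2) - 1799 = I*√53 - 1799 = -1799 + I*√53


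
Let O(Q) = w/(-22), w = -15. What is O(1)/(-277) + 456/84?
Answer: 231467/42658 ≈ 5.4261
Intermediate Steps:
O(Q) = 15/22 (O(Q) = -15/(-22) = -15*(-1/22) = 15/22)
O(1)/(-277) + 456/84 = (15/22)/(-277) + 456/84 = (15/22)*(-1/277) + 456*(1/84) = -15/6094 + 38/7 = 231467/42658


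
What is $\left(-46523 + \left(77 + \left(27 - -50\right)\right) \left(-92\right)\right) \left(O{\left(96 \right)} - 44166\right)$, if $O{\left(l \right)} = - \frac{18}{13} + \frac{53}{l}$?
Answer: $\frac{3345300483037}{1248} \approx 2.6805 \cdot 10^{9}$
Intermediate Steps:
$O{\left(l \right)} = - \frac{18}{13} + \frac{53}{l}$ ($O{\left(l \right)} = \left(-18\right) \frac{1}{13} + \frac{53}{l} = - \frac{18}{13} + \frac{53}{l}$)
$\left(-46523 + \left(77 + \left(27 - -50\right)\right) \left(-92\right)\right) \left(O{\left(96 \right)} - 44166\right) = \left(-46523 + \left(77 + \left(27 - -50\right)\right) \left(-92\right)\right) \left(\left(- \frac{18}{13} + \frac{53}{96}\right) - 44166\right) = \left(-46523 + \left(77 + \left(27 + 50\right)\right) \left(-92\right)\right) \left(\left(- \frac{18}{13} + 53 \cdot \frac{1}{96}\right) - 44166\right) = \left(-46523 + \left(77 + 77\right) \left(-92\right)\right) \left(\left(- \frac{18}{13} + \frac{53}{96}\right) - 44166\right) = \left(-46523 + 154 \left(-92\right)\right) \left(- \frac{1039}{1248} - 44166\right) = \left(-46523 - 14168\right) \left(- \frac{55120207}{1248}\right) = \left(-60691\right) \left(- \frac{55120207}{1248}\right) = \frac{3345300483037}{1248}$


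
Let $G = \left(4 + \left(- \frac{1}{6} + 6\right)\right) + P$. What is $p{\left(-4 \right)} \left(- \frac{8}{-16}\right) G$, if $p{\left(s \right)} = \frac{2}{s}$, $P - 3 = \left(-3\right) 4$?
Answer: $- \frac{5}{24} \approx -0.20833$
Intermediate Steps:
$P = -9$ ($P = 3 - 12 = -9$)
$G = \frac{5}{6}$ ($G = \left(4 + \left(- \frac{1}{6} + 6\right)\right) - 9 = \left(4 + \frac{35}{6}\right) - 9 = \frac{59}{6} - 9 = \frac{5}{6} \approx 0.83333$)
$p{\left(-4 \right)} \left(- \frac{8}{-16}\right) G = \frac{2}{-4} \left(- \frac{8}{-16}\right) \frac{5}{6} = 2 \left(- \frac{1}{4}\right) \left(\left(-8\right) \left(- \frac{1}{16}\right)\right) \frac{5}{6} = \left(- \frac{1}{2}\right) \frac{1}{2} \cdot \frac{5}{6} = \left(- \frac{1}{4}\right) \frac{5}{6} = - \frac{5}{24}$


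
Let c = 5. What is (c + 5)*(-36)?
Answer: -360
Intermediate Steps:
(c + 5)*(-36) = (5 + 5)*(-36) = 10*(-36) = -360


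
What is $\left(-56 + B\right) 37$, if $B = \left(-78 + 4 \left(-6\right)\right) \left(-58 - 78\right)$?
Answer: $511192$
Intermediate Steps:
$B = 13872$ ($B = \left(-78 - 24\right) \left(-136\right) = \left(-102\right) \left(-136\right) = 13872$)
$\left(-56 + B\right) 37 = \left(-56 + 13872\right) 37 = 13816 \cdot 37 = 511192$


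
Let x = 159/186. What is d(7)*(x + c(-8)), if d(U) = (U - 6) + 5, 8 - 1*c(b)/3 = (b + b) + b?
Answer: 18015/31 ≈ 581.13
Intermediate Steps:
c(b) = 24 - 9*b (c(b) = 24 - 3*((b + b) + b) = 24 - 3*(2*b + b) = 24 - 9*b)
d(U) = -1 + U (d(U) = (-6 + U) + 5 = -1 + U)
x = 53/62 (x = 159*(1/186) = 53/62 ≈ 0.85484)
d(7)*(x + c(-8)) = (-1 + 7)*(53/62 + (24 - 9*(-8))) = 6*(53/62 + (24 + 72)) = 6*(53/62 + 96) = 6*(6005/62) = 18015/31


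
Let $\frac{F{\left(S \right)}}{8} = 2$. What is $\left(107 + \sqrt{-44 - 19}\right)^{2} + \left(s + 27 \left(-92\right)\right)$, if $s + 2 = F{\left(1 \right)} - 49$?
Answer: $8867 + 642 i \sqrt{7} \approx 8867.0 + 1698.6 i$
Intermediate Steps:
$F{\left(S \right)} = 16$ ($F{\left(S \right)} = 8 \cdot 2 = 16$)
$s = -35$ ($s = -2 + \left(16 - 49\right) = -2 - 33 = -35$)
$\left(107 + \sqrt{-44 - 19}\right)^{2} + \left(s + 27 \left(-92\right)\right) = \left(107 + \sqrt{-44 - 19}\right)^{2} + \left(-35 + 27 \left(-92\right)\right) = \left(107 + \sqrt{-63}\right)^{2} - 2519 = \left(107 + 3 i \sqrt{7}\right)^{2} - 2519 = -2519 + \left(107 + 3 i \sqrt{7}\right)^{2}$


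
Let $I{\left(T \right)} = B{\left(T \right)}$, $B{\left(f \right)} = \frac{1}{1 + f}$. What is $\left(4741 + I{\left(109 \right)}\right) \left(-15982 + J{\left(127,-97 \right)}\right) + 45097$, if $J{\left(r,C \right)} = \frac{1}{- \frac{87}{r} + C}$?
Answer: $- \frac{103339914037489}{1364660} \approx -7.5726 \cdot 10^{7}$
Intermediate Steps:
$J{\left(r,C \right)} = \frac{1}{C - \frac{87}{r}}$
$I{\left(T \right)} = \frac{1}{1 + T}$
$\left(4741 + I{\left(109 \right)}\right) \left(-15982 + J{\left(127,-97 \right)}\right) + 45097 = \left(4741 + \frac{1}{1 + 109}\right) \left(-15982 + \frac{127}{-87 - 12319}\right) + 45097 = \left(4741 + \frac{1}{110}\right) \left(-15982 + \frac{127}{-87 - 12319}\right) + 45097 = \left(4741 + \frac{1}{110}\right) \left(-15982 + \frac{127}{-12406}\right) + 45097 = \frac{521511 \left(-15982 + 127 \left(- \frac{1}{12406}\right)\right)}{110} + 45097 = \frac{521511 \left(-15982 - \frac{127}{12406}\right)}{110} + 45097 = \frac{521511}{110} \left(- \frac{198272819}{12406}\right) + 45097 = - \frac{103401456109509}{1364660} + 45097 = - \frac{103339914037489}{1364660}$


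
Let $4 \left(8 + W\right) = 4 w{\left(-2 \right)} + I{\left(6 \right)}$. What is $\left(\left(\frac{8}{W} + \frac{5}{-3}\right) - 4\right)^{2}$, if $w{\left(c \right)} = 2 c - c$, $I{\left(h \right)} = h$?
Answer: $\frac{113569}{2601} \approx 43.664$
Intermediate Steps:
$w{\left(c \right)} = c$
$W = - \frac{17}{2}$ ($W = -8 + \frac{4 \left(-2\right) + 6}{4} = -8 + \frac{-8 + 6}{4} = -8 + \frac{1}{4} \left(-2\right) = -8 - \frac{1}{2} = - \frac{17}{2} \approx -8.5$)
$\left(\left(\frac{8}{W} + \frac{5}{-3}\right) - 4\right)^{2} = \left(\left(\frac{8}{- \frac{17}{2}} + \frac{5}{-3}\right) - 4\right)^{2} = \left(\left(8 \left(- \frac{2}{17}\right) + 5 \left(- \frac{1}{3}\right)\right) - 4\right)^{2} = \left(\left(- \frac{16}{17} - \frac{5}{3}\right) - 4\right)^{2} = \left(- \frac{133}{51} - 4\right)^{2} = \left(- \frac{337}{51}\right)^{2} = \frac{113569}{2601}$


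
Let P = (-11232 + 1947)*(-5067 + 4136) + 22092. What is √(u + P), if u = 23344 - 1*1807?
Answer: 2*√2171991 ≈ 2947.5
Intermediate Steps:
P = 8666427 (P = -9285*(-931) + 22092 = 8644335 + 22092 = 8666427)
u = 21537 (u = 23344 - 1807 = 21537)
√(u + P) = √(21537 + 8666427) = √8687964 = 2*√2171991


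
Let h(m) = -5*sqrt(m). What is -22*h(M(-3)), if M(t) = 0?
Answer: 0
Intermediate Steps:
-22*h(M(-3)) = -(-110)*sqrt(0) = -(-110)*0 = -22*0 = 0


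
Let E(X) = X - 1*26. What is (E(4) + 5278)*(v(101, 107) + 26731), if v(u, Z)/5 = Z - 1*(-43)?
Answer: 144440136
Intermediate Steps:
E(X) = -26 + X (E(X) = X - 26 = -26 + X)
v(u, Z) = 215 + 5*Z (v(u, Z) = 5*(Z - 1*(-43)) = 5*(Z + 43) = 5*(43 + Z) = 215 + 5*Z)
(E(4) + 5278)*(v(101, 107) + 26731) = ((-26 + 4) + 5278)*((215 + 5*107) + 26731) = (-22 + 5278)*((215 + 535) + 26731) = 5256*(750 + 26731) = 5256*27481 = 144440136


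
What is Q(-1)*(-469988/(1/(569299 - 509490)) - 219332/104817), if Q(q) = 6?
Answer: -5892709500259792/34939 ≈ -1.6866e+11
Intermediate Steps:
Q(-1)*(-469988/(1/(569299 - 509490)) - 219332/104817) = 6*(-469988/(1/(569299 - 509490)) - 219332/104817) = 6*(-469988/(1/59809) - 219332*1/104817) = 6*(-469988/1/59809 - 219332/104817) = 6*(-469988*59809 - 219332/104817) = 6*(-28109512292 - 219332/104817) = 6*(-2946354750129896/104817) = -5892709500259792/34939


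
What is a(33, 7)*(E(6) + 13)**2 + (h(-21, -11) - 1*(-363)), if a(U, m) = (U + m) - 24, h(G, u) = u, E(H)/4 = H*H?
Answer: 394736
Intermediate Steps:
E(H) = 4*H**2 (E(H) = 4*(H*H) = 4*H**2)
a(U, m) = -24 + U + m
a(33, 7)*(E(6) + 13)**2 + (h(-21, -11) - 1*(-363)) = (-24 + 33 + 7)*(4*6**2 + 13)**2 + (-11 - 1*(-363)) = 16*(4*36 + 13)**2 + (-11 + 363) = 16*(144 + 13)**2 + 352 = 16*157**2 + 352 = 16*24649 + 352 = 394384 + 352 = 394736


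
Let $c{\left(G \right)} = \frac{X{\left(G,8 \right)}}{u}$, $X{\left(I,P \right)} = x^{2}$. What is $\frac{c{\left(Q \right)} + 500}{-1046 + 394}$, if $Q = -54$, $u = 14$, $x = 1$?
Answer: $- \frac{7001}{9128} \approx -0.76698$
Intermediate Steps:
$X{\left(I,P \right)} = 1$ ($X{\left(I,P \right)} = 1^{2} = 1$)
$c{\left(G \right)} = \frac{1}{14}$ ($c{\left(G \right)} = 1 \cdot \frac{1}{14} = \frac{1}{14}$)
$\frac{c{\left(Q \right)} + 500}{-1046 + 394} = \frac{\frac{1}{14} + 500}{-1046 + 394} = \frac{7001}{14 \left(-652\right)} = \frac{7001}{14} \left(- \frac{1}{652}\right) = - \frac{7001}{9128}$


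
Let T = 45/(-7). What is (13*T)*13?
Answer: -7605/7 ≈ -1086.4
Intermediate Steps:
T = -45/7 (T = 45*(-⅐) = -45/7 ≈ -6.4286)
(13*T)*13 = (13*(-45/7))*13 = -585/7*13 = -7605/7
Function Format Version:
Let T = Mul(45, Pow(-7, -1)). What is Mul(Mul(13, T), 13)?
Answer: Rational(-7605, 7) ≈ -1086.4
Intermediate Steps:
T = Rational(-45, 7) (T = Mul(45, Rational(-1, 7)) = Rational(-45, 7) ≈ -6.4286)
Mul(Mul(13, T), 13) = Mul(Mul(13, Rational(-45, 7)), 13) = Mul(Rational(-585, 7), 13) = Rational(-7605, 7)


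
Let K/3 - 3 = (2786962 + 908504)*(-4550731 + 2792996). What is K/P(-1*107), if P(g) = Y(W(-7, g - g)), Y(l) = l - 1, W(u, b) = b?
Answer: 19486949788521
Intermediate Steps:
Y(l) = -1 + l
P(g) = -1 (P(g) = -1 + (g - g) = -1 + 0 = -1)
K = -19486949788521 (K = 9 + 3*((2786962 + 908504)*(-4550731 + 2792996)) = 9 + 3*(3695466*(-1757735)) = 9 + 3*(-6495649929510) = 9 - 19486949788530 = -19486949788521)
K/P(-1*107) = -19486949788521/(-1) = -19486949788521*(-1) = 19486949788521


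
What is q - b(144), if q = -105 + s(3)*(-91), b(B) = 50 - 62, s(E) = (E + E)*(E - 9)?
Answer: 3183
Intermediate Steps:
s(E) = 2*E*(-9 + E) (s(E) = (2*E)*(-9 + E) = 2*E*(-9 + E))
b(B) = -12
q = 3171 (q = -105 + (2*3*(-9 + 3))*(-91) = -105 + (2*3*(-6))*(-91) = -105 - 36*(-91) = -105 + 3276 = 3171)
q - b(144) = 3171 - 1*(-12) = 3171 + 12 = 3183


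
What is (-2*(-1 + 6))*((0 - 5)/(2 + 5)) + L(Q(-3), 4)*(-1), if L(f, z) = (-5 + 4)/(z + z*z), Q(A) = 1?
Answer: 1007/140 ≈ 7.1929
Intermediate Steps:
L(f, z) = -1/(z + z²)
(-2*(-1 + 6))*((0 - 5)/(2 + 5)) + L(Q(-3), 4)*(-1) = (-2*(-1 + 6))*((0 - 5)/(2 + 5)) - 1/(4*(1 + 4))*(-1) = (-2*5)*(-5/7) - 1*¼/5*(-1) = -(-50)/7 - 1*¼*⅕*(-1) = -10*(-5/7) - 1/20*(-1) = 50/7 + 1/20 = 1007/140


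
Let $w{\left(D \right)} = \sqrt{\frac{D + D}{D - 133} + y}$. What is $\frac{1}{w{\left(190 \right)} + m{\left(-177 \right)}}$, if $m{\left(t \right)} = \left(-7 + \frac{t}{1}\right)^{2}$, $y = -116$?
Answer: $\frac{12696}{429835817} - \frac{i \sqrt{246}}{1719343268} \approx 2.9537 \cdot 10^{-5} - 9.1223 \cdot 10^{-9} i$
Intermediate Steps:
$w{\left(D \right)} = \sqrt{-116 + \frac{2 D}{-133 + D}}$ ($w{\left(D \right)} = \sqrt{\frac{D + D}{D - 133} - 116} = \sqrt{\frac{2 D}{-133 + D} - 116} = \sqrt{-116 + \frac{2 D}{-133 + D}}$)
$m{\left(t \right)} = \left(-7 + t\right)^{2}$ ($m{\left(t \right)} = \left(-7 + t 1\right)^{2} = \left(-7 + t\right)^{2}$)
$\frac{1}{w{\left(190 \right)} + m{\left(-177 \right)}} = \frac{1}{\sqrt{38} \sqrt{\frac{406 - 570}{-133 + 190}} + \left(-7 - 177\right)^{2}} = \frac{1}{\sqrt{38} \sqrt{\frac{406 - 570}{57}} + \left(-184\right)^{2}} = \frac{1}{\sqrt{38} \sqrt{\frac{1}{57} \left(-164\right)} + 33856} = \frac{1}{\sqrt{38} \sqrt{- \frac{164}{57}} + 33856} = \frac{1}{\sqrt{38} \frac{2 i \sqrt{2337}}{57} + 33856} = \frac{1}{\frac{2 i \sqrt{246}}{3} + 33856} = \frac{1}{33856 + \frac{2 i \sqrt{246}}{3}}$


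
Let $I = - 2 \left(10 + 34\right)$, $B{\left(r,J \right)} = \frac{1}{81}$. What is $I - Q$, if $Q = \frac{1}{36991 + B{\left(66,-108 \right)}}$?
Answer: $- \frac{263672017}{2996272} \approx -88.0$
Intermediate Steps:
$B{\left(r,J \right)} = \frac{1}{81}$
$Q = \frac{81}{2996272}$ ($Q = \frac{1}{36991 + \frac{1}{81}} = \frac{1}{\frac{2996272}{81}} = \frac{81}{2996272} \approx 2.7034 \cdot 10^{-5}$)
$I = -88$ ($I = \left(-2\right) 44 = -88$)
$I - Q = -88 - \frac{81}{2996272} = - \frac{263672017}{2996272}$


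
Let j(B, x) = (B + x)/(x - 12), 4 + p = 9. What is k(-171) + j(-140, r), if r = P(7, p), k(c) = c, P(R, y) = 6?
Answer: -446/3 ≈ -148.67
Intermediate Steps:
p = 5 (p = -4 + 9 = 5)
r = 6
j(B, x) = (B + x)/(-12 + x)
k(-171) + j(-140, r) = -171 + (-140 + 6)/(-12 + 6) = -171 - 134/(-6) = -171 - 1/6*(-134) = -171 + 67/3 = -446/3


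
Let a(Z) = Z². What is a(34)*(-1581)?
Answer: -1827636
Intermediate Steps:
a(34)*(-1581) = 34²*(-1581) = 1156*(-1581) = -1827636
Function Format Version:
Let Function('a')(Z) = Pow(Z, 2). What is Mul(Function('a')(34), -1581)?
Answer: -1827636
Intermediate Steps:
Mul(Function('a')(34), -1581) = Mul(Pow(34, 2), -1581) = Mul(1156, -1581) = -1827636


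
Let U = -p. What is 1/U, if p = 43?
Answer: -1/43 ≈ -0.023256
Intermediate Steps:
U = -43 (U = -1*43 = -43)
1/U = 1/(-43) = -1/43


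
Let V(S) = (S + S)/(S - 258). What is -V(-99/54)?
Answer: -22/1559 ≈ -0.014112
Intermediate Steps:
V(S) = 2*S/(-258 + S) (V(S) = (2*S)/(-258 + S) = 2*S/(-258 + S))
-V(-99/54) = -2*(-99/54)/(-258 - 99/54) = -2*(-99*1/54)/(-258 - 99*1/54) = -2*(-11)/(6*(-258 - 11/6)) = -2*(-11)/(6*(-1559/6)) = -2*(-11)*(-6)/(6*1559) = -1*22/1559 = -22/1559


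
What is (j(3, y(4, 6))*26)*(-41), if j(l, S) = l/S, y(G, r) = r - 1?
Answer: -3198/5 ≈ -639.60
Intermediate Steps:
y(G, r) = -1 + r
(j(3, y(4, 6))*26)*(-41) = ((3/(-1 + 6))*26)*(-41) = ((3/5)*26)*(-41) = ((3*(⅕))*26)*(-41) = ((⅗)*26)*(-41) = (78/5)*(-41) = -3198/5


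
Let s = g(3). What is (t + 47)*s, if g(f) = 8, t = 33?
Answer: 640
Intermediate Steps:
s = 8
(t + 47)*s = (33 + 47)*8 = 80*8 = 640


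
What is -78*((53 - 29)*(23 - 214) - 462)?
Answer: 393588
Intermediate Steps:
-78*((53 - 29)*(23 - 214) - 462) = -78*(24*(-191) - 462) = -78*(-4584 - 462) = -78*(-5046) = 393588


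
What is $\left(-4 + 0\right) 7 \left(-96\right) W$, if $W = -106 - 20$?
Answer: $-338688$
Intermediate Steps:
$W = -126$
$\left(-4 + 0\right) 7 \left(-96\right) W = \left(-4 + 0\right) 7 \left(-96\right) \left(-126\right) = \left(-4\right) 7 \left(-96\right) \left(-126\right) = \left(-28\right) \left(-96\right) \left(-126\right) = 2688 \left(-126\right) = -338688$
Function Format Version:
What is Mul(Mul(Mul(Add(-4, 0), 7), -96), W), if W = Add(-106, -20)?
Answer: -338688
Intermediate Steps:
W = -126
Mul(Mul(Mul(Add(-4, 0), 7), -96), W) = Mul(Mul(Mul(Add(-4, 0), 7), -96), -126) = Mul(Mul(Mul(-4, 7), -96), -126) = Mul(Mul(-28, -96), -126) = Mul(2688, -126) = -338688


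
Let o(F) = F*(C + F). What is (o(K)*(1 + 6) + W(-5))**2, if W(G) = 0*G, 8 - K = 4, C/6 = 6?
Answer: 1254400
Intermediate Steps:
C = 36 (C = 6*6 = 36)
K = 4 (K = 8 - 1*4 = 8 - 4 = 4)
o(F) = F*(36 + F)
W(G) = 0
(o(K)*(1 + 6) + W(-5))**2 = ((4*(36 + 4))*(1 + 6) + 0)**2 = ((4*40)*7 + 0)**2 = (160*7 + 0)**2 = (1120 + 0)**2 = 1120**2 = 1254400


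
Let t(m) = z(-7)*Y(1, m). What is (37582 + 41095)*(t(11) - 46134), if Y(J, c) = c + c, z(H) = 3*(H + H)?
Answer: -3702382266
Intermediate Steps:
z(H) = 6*H (z(H) = 3*(2*H) = 6*H)
Y(J, c) = 2*c
t(m) = -84*m (t(m) = (6*(-7))*(2*m) = -84*m)
(37582 + 41095)*(t(11) - 46134) = (37582 + 41095)*(-84*11 - 46134) = 78677*(-924 - 46134) = 78677*(-47058) = -3702382266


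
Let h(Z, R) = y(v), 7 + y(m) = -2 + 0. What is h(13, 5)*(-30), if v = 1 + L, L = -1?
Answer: 270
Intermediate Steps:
v = 0 (v = 1 - 1 = 0)
y(m) = -9 (y(m) = -7 + (-2 + 0) = -7 - 2 = -9)
h(Z, R) = -9
h(13, 5)*(-30) = -9*(-30) = 270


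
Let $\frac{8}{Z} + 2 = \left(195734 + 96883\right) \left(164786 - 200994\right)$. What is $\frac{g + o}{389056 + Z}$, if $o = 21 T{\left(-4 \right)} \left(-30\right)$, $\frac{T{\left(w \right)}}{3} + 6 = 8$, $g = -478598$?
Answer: $- \frac{1277707933442941}{1030519504939230} \approx -1.2399$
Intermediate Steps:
$T{\left(w \right)} = 6$ ($T{\left(w \right)} = -18 + 3 \cdot 8 = -18 + 24 = 6$)
$Z = - \frac{4}{5297538169}$ ($Z = \frac{8}{-2 + \left(195734 + 96883\right) \left(164786 - 200994\right)} = \frac{8}{-2 + 292617 \left(-36208\right)} = \frac{8}{-2 - 10595076336} = \frac{8}{-10595076338} = 8 \left(- \frac{1}{10595076338}\right) = - \frac{4}{5297538169} \approx -7.5507 \cdot 10^{-10}$)
$o = -3780$ ($o = 21 \cdot 6 \left(-30\right) = 126 \left(-30\right) = -3780$)
$\frac{g + o}{389056 + Z} = \frac{-478598 - 3780}{389056 - \frac{4}{5297538169}} = - \frac{482378}{\frac{2061039009878460}{5297538169}} = \left(-482378\right) \frac{5297538169}{2061039009878460} = - \frac{1277707933442941}{1030519504939230}$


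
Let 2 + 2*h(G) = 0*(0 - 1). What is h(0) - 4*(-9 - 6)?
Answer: 59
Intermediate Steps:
h(G) = -1 (h(G) = -1 + (0*(0 - 1))/2 = -1 + (0*(-1))/2 = -1 + (½)*0 = -1 + 0 = -1)
h(0) - 4*(-9 - 6) = -1 - 4*(-9 - 6) = -1 - 4*(-15) = -1 + 60 = 59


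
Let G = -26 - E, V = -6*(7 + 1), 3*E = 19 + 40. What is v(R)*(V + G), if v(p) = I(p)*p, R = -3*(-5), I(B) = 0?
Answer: 0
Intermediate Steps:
R = 15
E = 59/3 (E = (19 + 40)/3 = (⅓)*59 = 59/3 ≈ 19.667)
v(p) = 0 (v(p) = 0*p = 0)
V = -48 (V = -6*8 = -48)
G = -137/3 (G = -26 - 1*59/3 = -26 - 59/3 = -137/3 ≈ -45.667)
v(R)*(V + G) = 0*(-48 - 137/3) = 0*(-281/3) = 0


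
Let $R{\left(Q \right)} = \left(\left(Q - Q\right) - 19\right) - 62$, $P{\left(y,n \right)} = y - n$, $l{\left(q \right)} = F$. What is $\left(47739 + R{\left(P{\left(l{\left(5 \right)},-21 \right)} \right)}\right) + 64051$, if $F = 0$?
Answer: $111709$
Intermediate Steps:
$l{\left(q \right)} = 0$
$R{\left(Q \right)} = -81$ ($R{\left(Q \right)} = \left(0 - 19\right) - 62 = -19 - 62 = -81$)
$\left(47739 + R{\left(P{\left(l{\left(5 \right)},-21 \right)} \right)}\right) + 64051 = \left(47739 - 81\right) + 64051 = 47658 + 64051 = 111709$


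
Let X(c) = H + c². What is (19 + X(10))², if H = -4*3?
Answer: 11449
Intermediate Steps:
H = -12
X(c) = -12 + c²
(19 + X(10))² = (19 + (-12 + 10²))² = (19 + (-12 + 100))² = (19 + 88)² = 107² = 11449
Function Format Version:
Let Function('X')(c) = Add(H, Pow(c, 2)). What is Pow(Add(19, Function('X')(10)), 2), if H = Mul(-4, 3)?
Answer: 11449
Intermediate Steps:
H = -12
Function('X')(c) = Add(-12, Pow(c, 2))
Pow(Add(19, Function('X')(10)), 2) = Pow(Add(19, Add(-12, Pow(10, 2))), 2) = Pow(Add(19, Add(-12, 100)), 2) = Pow(Add(19, 88), 2) = Pow(107, 2) = 11449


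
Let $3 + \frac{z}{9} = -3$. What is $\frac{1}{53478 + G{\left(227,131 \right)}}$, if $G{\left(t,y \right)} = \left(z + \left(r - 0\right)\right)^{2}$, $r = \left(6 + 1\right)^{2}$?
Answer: $\frac{1}{53503} \approx 1.8691 \cdot 10^{-5}$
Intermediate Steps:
$z = -54$ ($z = -27 + 9 \left(-3\right) = -27 - 27 = -54$)
$r = 49$ ($r = 7^{2} = 49$)
$G{\left(t,y \right)} = 25$ ($G{\left(t,y \right)} = \left(-54 + \left(49 - 0\right)\right)^{2} = \left(-54 + \left(49 + 0\right)\right)^{2} = \left(-54 + 49\right)^{2} = \left(-5\right)^{2} = 25$)
$\frac{1}{53478 + G{\left(227,131 \right)}} = \frac{1}{53478 + 25} = \frac{1}{53503}$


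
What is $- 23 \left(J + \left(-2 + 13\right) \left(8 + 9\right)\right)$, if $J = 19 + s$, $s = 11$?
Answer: $-4991$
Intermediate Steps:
$J = 30$ ($J = 19 + 11 = 30$)
$- 23 \left(J + \left(-2 + 13\right) \left(8 + 9\right)\right) = - 23 \left(30 + \left(-2 + 13\right) \left(8 + 9\right)\right) = - 23 \left(30 + 11 \cdot 17\right) = - 23 \left(30 + 187\right) = \left(-23\right) 217 = -4991$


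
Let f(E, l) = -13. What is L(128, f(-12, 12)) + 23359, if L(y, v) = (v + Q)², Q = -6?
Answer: 23720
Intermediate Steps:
L(y, v) = (-6 + v)² (L(y, v) = (v - 6)² = (-6 + v)²)
L(128, f(-12, 12)) + 23359 = (-6 - 13)² + 23359 = (-19)² + 23359 = 361 + 23359 = 23720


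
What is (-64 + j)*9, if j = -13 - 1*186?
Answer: -2367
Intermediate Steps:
j = -199 (j = -13 - 186 = -199)
(-64 + j)*9 = (-64 - 199)*9 = -263*9 = -2367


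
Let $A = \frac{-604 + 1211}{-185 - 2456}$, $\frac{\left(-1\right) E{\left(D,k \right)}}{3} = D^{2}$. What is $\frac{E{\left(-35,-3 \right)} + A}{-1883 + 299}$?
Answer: $\frac{4853141}{2091672} \approx 2.3202$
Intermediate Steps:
$E{\left(D,k \right)} = - 3 D^{2}$
$A = - \frac{607}{2641}$ ($A = \frac{607}{-2641} = 607 \left(- \frac{1}{2641}\right) = - \frac{607}{2641} \approx -0.22984$)
$\frac{E{\left(-35,-3 \right)} + A}{-1883 + 299} = \frac{- 3 \left(-35\right)^{2} - \frac{607}{2641}}{-1883 + 299} = \frac{\left(-3\right) 1225 - \frac{607}{2641}}{-1584} = \left(-3675 - \frac{607}{2641}\right) \left(- \frac{1}{1584}\right) = \left(- \frac{9706282}{2641}\right) \left(- \frac{1}{1584}\right) = \frac{4853141}{2091672}$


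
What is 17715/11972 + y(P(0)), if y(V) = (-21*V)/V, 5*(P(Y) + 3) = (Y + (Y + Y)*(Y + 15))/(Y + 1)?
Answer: -233697/11972 ≈ -19.520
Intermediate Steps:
P(Y) = -3 + (Y + 2*Y*(15 + Y))/(5*(1 + Y)) (P(Y) = -3 + ((Y + (Y + Y)*(Y + 15))/(Y + 1))/5 = -3 + ((Y + (2*Y)*(15 + Y))/(1 + Y))/5 = -3 + ((Y + 2*Y*(15 + Y))/(1 + Y))/5 = -3 + (Y + 2*Y*(15 + Y))/(5*(1 + Y)))
y(V) = -21
17715/11972 + y(P(0)) = 17715/11972 - 21 = -233697/11972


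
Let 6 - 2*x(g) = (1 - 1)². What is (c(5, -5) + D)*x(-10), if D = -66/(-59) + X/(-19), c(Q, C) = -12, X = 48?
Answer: -45090/1121 ≈ -40.223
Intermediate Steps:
x(g) = 3 (x(g) = 3 - (1 - 1)²/2 = 3 - ½*0² = 3 - ½*0 = 3 + 0 = 3)
D = -1578/1121 (D = -66/(-59) + 48/(-19) = -66*(-1/59) + 48*(-1/19) = 66/59 - 48/19 = -1578/1121 ≈ -1.4077)
(c(5, -5) + D)*x(-10) = (-12 - 1578/1121)*3 = -15030/1121*3 = -45090/1121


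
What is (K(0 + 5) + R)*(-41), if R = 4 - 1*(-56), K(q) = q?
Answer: -2665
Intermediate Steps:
R = 60 (R = 4 + 56 = 60)
(K(0 + 5) + R)*(-41) = ((0 + 5) + 60)*(-41) = (5 + 60)*(-41) = 65*(-41) = -2665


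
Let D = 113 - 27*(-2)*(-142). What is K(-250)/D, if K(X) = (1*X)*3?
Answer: 150/1511 ≈ 0.099272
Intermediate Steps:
K(X) = 3*X (K(X) = X*3 = 3*X)
D = -7555 (D = 113 + 54*(-142) = 113 - 7668 = -7555)
K(-250)/D = (3*(-250))/(-7555) = -750*(-1/7555) = 150/1511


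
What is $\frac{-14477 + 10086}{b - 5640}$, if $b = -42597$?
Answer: $\frac{4391}{48237} \approx 0.09103$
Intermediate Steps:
$\frac{-14477 + 10086}{b - 5640} = \frac{-14477 + 10086}{-42597 - 5640} = - \frac{4391}{-48237} = \left(-4391\right) \left(- \frac{1}{48237}\right) = \frac{4391}{48237}$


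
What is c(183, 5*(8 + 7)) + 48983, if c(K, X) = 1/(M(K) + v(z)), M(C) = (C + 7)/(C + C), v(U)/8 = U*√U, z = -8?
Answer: 53752796888576/1097376577 + 4286592*I*√2/1097376577 ≈ 48983.0 + 0.0055242*I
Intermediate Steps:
v(U) = 8*U^(3/2) (v(U) = 8*(U*√U) = 8*U^(3/2))
M(C) = (7 + C)/(2*C) (M(C) = (7 + C)/((2*C)) = (7 + C)*(1/(2*C)) = (7 + C)/(2*C))
c(K, X) = 1/((7 + K)/(2*K) - 128*I*√2) (c(K, X) = 1/((7 + K)/(2*K) + 8*(-8)^(3/2)) = 1/((7 + K)/(2*K) + 8*(-16*I*√2)) = 1/((7 + K)/(2*K) - 128*I*√2))
c(183, 5*(8 + 7)) + 48983 = 2*183/(7 + 183 - 256*I*183*√2) + 48983 = 2*183/(7 + 183 - 46848*I*√2) + 48983 = 2*183/(190 - 46848*I*√2) + 48983 = 366/(190 - 46848*I*√2) + 48983 = 48983 + 366/(190 - 46848*I*√2)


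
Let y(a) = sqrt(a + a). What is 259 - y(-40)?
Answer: 259 - 4*I*sqrt(5) ≈ 259.0 - 8.9443*I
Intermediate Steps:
y(a) = sqrt(2)*sqrt(a) (y(a) = sqrt(2*a) = sqrt(2)*sqrt(a))
259 - y(-40) = 259 - sqrt(2)*sqrt(-40) = 259 - sqrt(2)*2*I*sqrt(10) = 259 - 4*I*sqrt(5)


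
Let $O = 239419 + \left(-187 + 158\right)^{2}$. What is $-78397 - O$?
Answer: $-318657$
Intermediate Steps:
$O = 240260$ ($O = 239419 + \left(-29\right)^{2} = 239419 + 841 = 240260$)
$-78397 - O = -78397 - 240260 = -318657$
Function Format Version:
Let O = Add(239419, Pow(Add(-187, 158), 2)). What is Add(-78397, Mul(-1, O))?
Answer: -318657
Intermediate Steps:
O = 240260 (O = Add(239419, Pow(-29, 2)) = Add(239419, 841) = 240260)
Add(-78397, Mul(-1, O)) = Add(-78397, Mul(-1, 240260)) = Add(-78397, -240260) = -318657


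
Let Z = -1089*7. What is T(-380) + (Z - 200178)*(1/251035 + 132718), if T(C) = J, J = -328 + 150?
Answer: -6923277520169161/251035 ≈ -2.7579e+10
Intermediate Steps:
J = -178
Z = -7623
T(C) = -178
T(-380) + (Z - 200178)*(1/251035 + 132718) = -178 + (-7623 - 200178)*(1/251035 + 132718) = -178 - 207801*(1/251035 + 132718) = -178 - 207801*33316863131/251035 = -178 - 6923277475484931/251035 = -6923277520169161/251035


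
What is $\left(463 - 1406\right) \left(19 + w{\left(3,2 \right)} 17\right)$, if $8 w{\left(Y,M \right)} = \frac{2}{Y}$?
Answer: $- \frac{231035}{12} \approx -19253.0$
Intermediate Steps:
$w{\left(Y,M \right)} = \frac{1}{4 Y}$ ($w{\left(Y,M \right)} = \frac{2 \frac{1}{Y}}{8} = \frac{1}{4 Y}$)
$\left(463 - 1406\right) \left(19 + w{\left(3,2 \right)} 17\right) = \left(463 - 1406\right) \left(19 + \frac{1}{4 \cdot 3} \cdot 17\right) = - 943 \left(19 + \frac{1}{4} \cdot \frac{1}{3} \cdot 17\right) = - 943 \left(19 + \frac{1}{12} \cdot 17\right) = - 943 \left(19 + \frac{17}{12}\right) = \left(-943\right) \frac{245}{12} = - \frac{231035}{12}$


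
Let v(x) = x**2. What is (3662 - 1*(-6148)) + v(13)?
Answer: 9979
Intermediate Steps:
(3662 - 1*(-6148)) + v(13) = (3662 - 1*(-6148)) + 13**2 = (3662 + 6148) + 169 = 9810 + 169 = 9979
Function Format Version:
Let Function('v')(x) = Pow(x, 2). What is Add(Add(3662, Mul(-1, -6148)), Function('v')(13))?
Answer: 9979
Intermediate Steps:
Add(Add(3662, Mul(-1, -6148)), Function('v')(13)) = Add(Add(3662, Mul(-1, -6148)), Pow(13, 2)) = Add(Add(3662, 6148), 169) = Add(9810, 169) = 9979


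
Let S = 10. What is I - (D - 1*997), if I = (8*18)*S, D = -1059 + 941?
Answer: 2555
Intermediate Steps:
D = -118
I = 1440 (I = (8*18)*10 = 144*10 = 1440)
I - (D - 1*997) = 1440 - (-118 - 1*997) = 1440 - (-118 - 997) = 1440 - 1*(-1115) = 1440 + 1115 = 2555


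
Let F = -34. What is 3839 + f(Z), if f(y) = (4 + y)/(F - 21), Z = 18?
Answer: 19193/5 ≈ 3838.6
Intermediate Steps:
f(y) = -4/55 - y/55 (f(y) = (4 + y)/(-34 - 21) = (4 + y)/(-55) = (4 + y)*(-1/55) = -4/55 - y/55)
3839 + f(Z) = 3839 + (-4/55 - 1/55*18) = 3839 + (-4/55 - 18/55) = 3839 - ⅖ = 19193/5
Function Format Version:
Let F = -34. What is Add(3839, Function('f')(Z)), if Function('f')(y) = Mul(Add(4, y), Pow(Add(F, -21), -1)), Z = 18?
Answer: Rational(19193, 5) ≈ 3838.6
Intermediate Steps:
Function('f')(y) = Add(Rational(-4, 55), Mul(Rational(-1, 55), y)) (Function('f')(y) = Mul(Add(4, y), Pow(Add(-34, -21), -1)) = Mul(Add(4, y), Pow(-55, -1)) = Mul(Add(4, y), Rational(-1, 55)) = Add(Rational(-4, 55), Mul(Rational(-1, 55), y)))
Add(3839, Function('f')(Z)) = Add(3839, Add(Rational(-4, 55), Mul(Rational(-1, 55), 18))) = Add(3839, Add(Rational(-4, 55), Rational(-18, 55))) = Add(3839, Rational(-2, 5)) = Rational(19193, 5)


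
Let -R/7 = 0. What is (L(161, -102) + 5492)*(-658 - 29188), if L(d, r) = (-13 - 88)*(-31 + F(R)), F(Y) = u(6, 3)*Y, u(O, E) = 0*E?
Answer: -257362058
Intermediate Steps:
R = 0 (R = -7*0 = 0)
u(O, E) = 0
F(Y) = 0 (F(Y) = 0*Y = 0)
L(d, r) = 3131 (L(d, r) = (-13 - 88)*(-31 + 0) = -101*(-31) = 3131)
(L(161, -102) + 5492)*(-658 - 29188) = (3131 + 5492)*(-658 - 29188) = 8623*(-29846) = -257362058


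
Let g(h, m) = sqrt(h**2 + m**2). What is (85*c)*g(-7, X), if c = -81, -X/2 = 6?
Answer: -6885*sqrt(193) ≈ -95650.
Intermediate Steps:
X = -12 (X = -2*6 = -12)
(85*c)*g(-7, X) = (85*(-81))*sqrt((-7)**2 + (-12)**2) = -6885*sqrt(49 + 144) = -6885*sqrt(193)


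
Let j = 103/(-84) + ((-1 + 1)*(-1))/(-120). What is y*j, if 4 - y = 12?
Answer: 206/21 ≈ 9.8095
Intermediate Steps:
y = -8 (y = 4 - 1*12 = 4 - 12 = -8)
j = -103/84 (j = 103*(-1/84) + (0*(-1))*(-1/120) = -103/84 + 0*(-1/120) = -103/84 + 0 = -103/84 ≈ -1.2262)
y*j = -8*(-103/84) = 206/21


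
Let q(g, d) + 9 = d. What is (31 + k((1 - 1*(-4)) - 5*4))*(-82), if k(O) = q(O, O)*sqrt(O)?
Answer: -2542 + 1968*I*sqrt(15) ≈ -2542.0 + 7622.0*I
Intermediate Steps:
q(g, d) = -9 + d
k(O) = sqrt(O)*(-9 + O) (k(O) = (-9 + O)*sqrt(O) = sqrt(O)*(-9 + O))
(31 + k((1 - 1*(-4)) - 5*4))*(-82) = (31 + sqrt((1 - 1*(-4)) - 5*4)*(-9 + ((1 - 1*(-4)) - 5*4)))*(-82) = (31 + sqrt((1 + 4) - 20)*(-9 + ((1 + 4) - 20)))*(-82) = (31 + sqrt(5 - 20)*(-9 + (5 - 20)))*(-82) = (31 + sqrt(-15)*(-9 - 15))*(-82) = (31 + (I*sqrt(15))*(-24))*(-82) = (31 - 24*I*sqrt(15))*(-82) = -2542 + 1968*I*sqrt(15)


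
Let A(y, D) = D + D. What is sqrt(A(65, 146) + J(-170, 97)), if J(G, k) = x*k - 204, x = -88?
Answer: 16*I*sqrt(33) ≈ 91.913*I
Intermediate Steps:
J(G, k) = -204 - 88*k (J(G, k) = -88*k - 204 = -204 - 88*k)
A(y, D) = 2*D
sqrt(A(65, 146) + J(-170, 97)) = sqrt(2*146 + (-204 - 88*97)) = sqrt(292 + (-204 - 8536)) = sqrt(292 - 8740) = sqrt(-8448) = 16*I*sqrt(33)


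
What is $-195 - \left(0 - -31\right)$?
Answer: $-226$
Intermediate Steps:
$-195 - \left(0 - -31\right) = -195 - \left(0 + 31\right) = -195 - 31 = -226$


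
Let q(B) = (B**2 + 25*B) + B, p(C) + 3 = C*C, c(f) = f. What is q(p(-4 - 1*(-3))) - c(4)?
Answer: -52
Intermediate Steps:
p(C) = -3 + C**2 (p(C) = -3 + C*C = -3 + C**2)
q(B) = B**2 + 26*B
q(p(-4 - 1*(-3))) - c(4) = (-3 + (-4 - 1*(-3))**2)*(26 + (-3 + (-4 - 1*(-3))**2)) - 1*4 = (-3 + (-4 + 3)**2)*(26 + (-3 + (-4 + 3)**2)) - 4 = (-3 + (-1)**2)*(26 + (-3 + (-1)**2)) - 4 = (-3 + 1)*(26 + (-3 + 1)) - 4 = -2*(26 - 2) - 4 = -2*24 - 4 = -48 - 4 = -52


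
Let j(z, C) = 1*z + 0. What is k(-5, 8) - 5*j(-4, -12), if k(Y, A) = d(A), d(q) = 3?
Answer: 23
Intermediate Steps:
j(z, C) = z (j(z, C) = z + 0 = z)
k(Y, A) = 3
k(-5, 8) - 5*j(-4, -12) = 3 - 5*(-4) = 3 + 20 = 23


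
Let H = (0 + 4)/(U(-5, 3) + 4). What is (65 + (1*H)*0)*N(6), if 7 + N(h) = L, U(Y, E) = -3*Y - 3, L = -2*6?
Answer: -1235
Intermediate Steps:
L = -12
U(Y, E) = -3 - 3*Y
N(h) = -19 (N(h) = -7 - 12 = -19)
H = ¼ (H = (0 + 4)/((-3 - 3*(-5)) + 4) = 4/((-3 + 15) + 4) = 4/(12 + 4) = 4/16 = 4*(1/16) = ¼ ≈ 0.25000)
(65 + (1*H)*0)*N(6) = (65 + (1*(¼))*0)*(-19) = (65 + (¼)*0)*(-19) = (65 + 0)*(-19) = 65*(-19) = -1235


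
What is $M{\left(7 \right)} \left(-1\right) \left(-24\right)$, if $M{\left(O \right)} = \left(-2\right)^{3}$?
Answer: $-192$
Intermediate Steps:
$M{\left(O \right)} = -8$
$M{\left(7 \right)} \left(-1\right) \left(-24\right) = \left(-8\right) \left(-1\right) \left(-24\right) = 8 \left(-24\right) = -192$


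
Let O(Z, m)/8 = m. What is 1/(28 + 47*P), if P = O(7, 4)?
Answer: 1/1532 ≈ 0.00065274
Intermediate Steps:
O(Z, m) = 8*m
P = 32 (P = 8*4 = 32)
1/(28 + 47*P) = 1/(28 + 47*32) = 1/(28 + 1504) = 1/1532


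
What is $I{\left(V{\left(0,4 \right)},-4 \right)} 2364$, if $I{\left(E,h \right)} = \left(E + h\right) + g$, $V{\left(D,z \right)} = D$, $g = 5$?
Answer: $2364$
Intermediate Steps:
$I{\left(E,h \right)} = 5 + E + h$ ($I{\left(E,h \right)} = \left(E + h\right) + 5 = 5 + E + h$)
$I{\left(V{\left(0,4 \right)},-4 \right)} 2364 = \left(5 + 0 - 4\right) 2364 = 1 \cdot 2364 = 2364$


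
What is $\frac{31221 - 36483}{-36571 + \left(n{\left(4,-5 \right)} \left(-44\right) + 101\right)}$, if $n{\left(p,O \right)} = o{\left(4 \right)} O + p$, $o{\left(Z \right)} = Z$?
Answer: $\frac{877}{5961} \approx 0.14712$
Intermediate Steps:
$n{\left(p,O \right)} = p + 4 O$ ($n{\left(p,O \right)} = 4 O + p = p + 4 O$)
$\frac{31221 - 36483}{-36571 + \left(n{\left(4,-5 \right)} \left(-44\right) + 101\right)} = \frac{31221 - 36483}{-36571 + \left(\left(4 + 4 \left(-5\right)\right) \left(-44\right) + 101\right)} = - \frac{5262}{-36571 + \left(\left(4 - 20\right) \left(-44\right) + 101\right)} = - \frac{5262}{-36571 + \left(\left(-16\right) \left(-44\right) + 101\right)} = - \frac{5262}{-36571 + \left(704 + 101\right)} = - \frac{5262}{-36571 + 805} = - \frac{5262}{-35766} = \left(-5262\right) \left(- \frac{1}{35766}\right) = \frac{877}{5961}$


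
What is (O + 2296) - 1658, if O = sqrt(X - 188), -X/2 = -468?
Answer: 638 + 2*sqrt(187) ≈ 665.35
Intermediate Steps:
X = 936 (X = -2*(-468) = 936)
O = 2*sqrt(187) (O = sqrt(936 - 188) = sqrt(748) = 2*sqrt(187) ≈ 27.350)
(O + 2296) - 1658 = (2*sqrt(187) + 2296) - 1658 = (2296 + 2*sqrt(187)) - 1658 = 638 + 2*sqrt(187)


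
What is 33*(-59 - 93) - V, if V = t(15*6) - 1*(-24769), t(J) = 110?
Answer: -29895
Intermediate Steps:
V = 24879 (V = 110 - 1*(-24769) = 110 + 24769 = 24879)
33*(-59 - 93) - V = 33*(-59 - 93) - 1*24879 = 33*(-152) - 24879 = -5016 - 24879 = -29895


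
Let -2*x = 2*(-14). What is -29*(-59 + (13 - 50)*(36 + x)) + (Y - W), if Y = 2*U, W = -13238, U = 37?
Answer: 68673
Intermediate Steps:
x = 14 (x = -(-14) = -½*(-28) = 14)
Y = 74 (Y = 2*37 = 74)
-29*(-59 + (13 - 50)*(36 + x)) + (Y - W) = -29*(-59 + (13 - 50)*(36 + 14)) + (74 - 1*(-13238)) = -29*(-59 - 37*50) + (74 + 13238) = -29*(-59 - 1850) + 13312 = -29*(-1909) + 13312 = 55361 + 13312 = 68673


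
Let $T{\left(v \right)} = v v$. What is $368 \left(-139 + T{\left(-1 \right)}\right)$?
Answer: $-50784$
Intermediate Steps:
$T{\left(v \right)} = v^{2}$
$368 \left(-139 + T{\left(-1 \right)}\right) = 368 \left(-139 + \left(-1\right)^{2}\right) = 368 \left(-139 + 1\right) = 368 \left(-138\right) = -50784$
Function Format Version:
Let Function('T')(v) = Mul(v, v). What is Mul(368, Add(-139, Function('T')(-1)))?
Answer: -50784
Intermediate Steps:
Function('T')(v) = Pow(v, 2)
Mul(368, Add(-139, Function('T')(-1))) = Mul(368, Add(-139, Pow(-1, 2))) = Mul(368, Add(-139, 1)) = Mul(368, -138) = -50784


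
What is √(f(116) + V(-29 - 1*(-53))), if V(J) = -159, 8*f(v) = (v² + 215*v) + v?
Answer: 7*√95 ≈ 68.228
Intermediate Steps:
f(v) = 27*v + v²/8 (f(v) = ((v² + 215*v) + v)/8 = (v² + 216*v)/8 = 27*v + v²/8)
√(f(116) + V(-29 - 1*(-53))) = √((⅛)*116*(216 + 116) - 159) = √((⅛)*116*332 - 159) = √(4814 - 159) = √4655 = 7*√95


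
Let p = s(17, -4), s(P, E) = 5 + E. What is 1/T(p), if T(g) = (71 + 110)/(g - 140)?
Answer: -139/181 ≈ -0.76796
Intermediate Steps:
p = 1 (p = 5 - 4 = 1)
T(g) = 181/(-140 + g)
1/T(p) = 1/(181/(-140 + 1)) = 1/(181/(-139)) = 1/(181*(-1/139)) = 1/(-181/139) = -139/181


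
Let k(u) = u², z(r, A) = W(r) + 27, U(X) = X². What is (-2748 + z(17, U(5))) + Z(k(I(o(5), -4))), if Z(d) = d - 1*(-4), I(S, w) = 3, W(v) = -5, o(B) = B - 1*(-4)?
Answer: -2713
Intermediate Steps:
o(B) = 4 + B (o(B) = B + 4 = 4 + B)
z(r, A) = 22 (z(r, A) = -5 + 27 = 22)
Z(d) = 4 + d (Z(d) = d + 4 = 4 + d)
(-2748 + z(17, U(5))) + Z(k(I(o(5), -4))) = (-2748 + 22) + (4 + 3²) = -2726 + (4 + 9) = -2726 + 13 = -2713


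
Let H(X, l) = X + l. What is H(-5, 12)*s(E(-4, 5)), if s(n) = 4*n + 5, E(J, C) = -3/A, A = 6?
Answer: 21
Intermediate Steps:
E(J, C) = -½ (E(J, C) = -3/6 = -3*⅙ = -½)
s(n) = 5 + 4*n
H(-5, 12)*s(E(-4, 5)) = (-5 + 12)*(5 + 4*(-½)) = 7*(5 - 2) = 7*3 = 21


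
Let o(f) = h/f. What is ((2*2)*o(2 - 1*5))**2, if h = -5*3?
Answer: 400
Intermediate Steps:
h = -15
o(f) = -15/f
((2*2)*o(2 - 1*5))**2 = ((2*2)*(-15/(2 - 1*5)))**2 = (4*(-15/(2 - 5)))**2 = (4*(-15/(-3)))**2 = (4*(-15*(-1/3)))**2 = (4*5)**2 = 20**2 = 400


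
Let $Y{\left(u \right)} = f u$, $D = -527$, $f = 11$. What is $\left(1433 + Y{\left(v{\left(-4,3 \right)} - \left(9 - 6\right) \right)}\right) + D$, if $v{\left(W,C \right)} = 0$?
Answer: $873$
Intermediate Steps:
$Y{\left(u \right)} = 11 u$
$\left(1433 + Y{\left(v{\left(-4,3 \right)} - \left(9 - 6\right) \right)}\right) + D = \left(1433 + 11 \left(0 - \left(9 - 6\right)\right)\right) - 527 = \left(1433 + 11 \left(0 - 3\right)\right) - 527 = \left(1433 + 11 \left(-3\right)\right) - 527 = \left(1433 - 33\right) - 527 = 1400 - 527 = 873$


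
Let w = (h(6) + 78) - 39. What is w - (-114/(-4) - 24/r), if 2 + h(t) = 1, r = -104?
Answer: 241/26 ≈ 9.2692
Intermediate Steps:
h(t) = -1 (h(t) = -2 + 1 = -1)
w = 38 (w = (-1 + 78) - 39 = 77 - 39 = 38)
w - (-114/(-4) - 24/r) = 38 - (-114/(-4) - 24/(-104)) = 38 - (-114*(-¼) - 24*(-1/104)) = 38 - (57/2 + 3/13) = 38 - 1*747/26 = 38 - 747/26 = 241/26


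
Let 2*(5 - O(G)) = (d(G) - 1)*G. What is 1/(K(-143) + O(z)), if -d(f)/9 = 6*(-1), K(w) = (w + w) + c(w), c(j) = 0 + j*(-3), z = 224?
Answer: -1/5788 ≈ -0.00017277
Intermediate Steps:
c(j) = -3*j (c(j) = 0 - 3*j = -3*j)
K(w) = -w (K(w) = (w + w) - 3*w = 2*w - 3*w = -w)
d(f) = 54 (d(f) = -54*(-1) = -9*(-6) = 54)
O(G) = 5 - 53*G/2 (O(G) = 5 - (54 - 1)*G/2 = 5 - 53*G/2)
1/(K(-143) + O(z)) = 1/(-1*(-143) + (5 - 53/2*224)) = 1/(143 + (5 - 5936)) = 1/(143 - 5931) = 1/(-5788) = -1/5788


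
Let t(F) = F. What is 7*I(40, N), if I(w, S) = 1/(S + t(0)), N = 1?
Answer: 7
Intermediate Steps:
I(w, S) = 1/S (I(w, S) = 1/(S + 0) = 1/S)
7*I(40, N) = 7/1 = 7*1 = 7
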